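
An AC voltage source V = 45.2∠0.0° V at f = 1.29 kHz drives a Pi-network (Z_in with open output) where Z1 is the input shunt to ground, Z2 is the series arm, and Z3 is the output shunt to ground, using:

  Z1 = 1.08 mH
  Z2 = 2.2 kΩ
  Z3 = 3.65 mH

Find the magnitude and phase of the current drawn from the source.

Step 1 — Angular frequency: ω = 2π·f = 2π·1290 = 8105 rad/s.
Step 2 — Component impedances:
  Z1: Z = jωL = j·8105·0.00108 = 0 + j8.754 Ω
  Z2: Z = R = 2200 Ω
  Z3: Z = jωL = j·8105·0.00365 = 0 + j29.58 Ω
Step 3 — With open output, the series arm Z2 and the output shunt Z3 appear in series to ground: Z2 + Z3 = 2200 + j29.58 Ω.
Step 4 — Parallel with input shunt Z1: Z_in = Z1 || (Z2 + Z3) = 0.03482 + j8.753 Ω = 8.753∠89.8° Ω.
Step 5 — Source phasor: V = 45.2∠0.0° V = 45.2 V.
Step 6 — Ohm's law: I = V / Z_total = (45.2) / (0.03482 + j8.753) = 0.02054 - j5.164 A.
Step 7 — Convert to polar: |I| = 5.164 A, ∠I = -89.8°.

I = 5.164∠-89.8° A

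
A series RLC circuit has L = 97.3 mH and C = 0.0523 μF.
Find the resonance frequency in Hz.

Step 1 — Resonance condition Im(Z)=0 gives ω₀ = 1/√(LC).
Step 2 — ω₀ = 1/√(0.0973·5.23e-08) = 1.402e+04 rad/s.
Step 3 — f₀ = ω₀/(2π) = 2231 Hz.

f₀ = 2231 Hz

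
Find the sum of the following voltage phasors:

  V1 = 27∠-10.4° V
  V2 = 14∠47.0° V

Step 1 — Convert each phasor to rectangular form:
  V1 = 27·(cos(-10.4°) + j·sin(-10.4°)) = 26.56 - j4.874 V
  V2 = 14·(cos(47.0°) + j·sin(47.0°)) = 9.548 + j10.24 V
Step 2 — Sum components: V_total = 36.1 + j5.365 V.
Step 3 — Convert to polar: |V_total| = 36.5 V, ∠V_total = 8.5°.

V_total = 36.5∠8.5° V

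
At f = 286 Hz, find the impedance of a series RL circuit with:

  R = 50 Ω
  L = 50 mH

Step 1 — Angular frequency: ω = 2π·f = 2π·286 = 1797 rad/s.
Step 2 — Component impedances:
  R: Z = R = 50 Ω
  L: Z = jωL = j·1797·0.05 = 0 + j89.85 Ω
Step 3 — Series combination: Z_total = R + L = 50 + j89.85 Ω = 102.8∠60.9° Ω.

Z = 50 + j89.85 Ω = 102.8∠60.9° Ω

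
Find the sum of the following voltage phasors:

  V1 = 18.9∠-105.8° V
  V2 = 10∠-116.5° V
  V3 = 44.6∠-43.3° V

Step 1 — Convert each phasor to rectangular form:
  V1 = 18.9·(cos(-105.8°) + j·sin(-105.8°)) = -5.146 - j18.19 V
  V2 = 10·(cos(-116.5°) + j·sin(-116.5°)) = -4.462 - j8.949 V
  V3 = 44.6·(cos(-43.3°) + j·sin(-43.3°)) = 32.46 - j30.59 V
Step 2 — Sum components: V_total = 22.85 - j57.72 V.
Step 3 — Convert to polar: |V_total| = 62.08 V, ∠V_total = -68.4°.

V_total = 62.08∠-68.4° V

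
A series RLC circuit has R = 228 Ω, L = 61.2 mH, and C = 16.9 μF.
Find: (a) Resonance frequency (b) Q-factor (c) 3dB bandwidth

Step 1 — Resonance: ω₀ = 1/√(LC) = 1/√(0.0612·1.69e-05) = 983.3 rad/s.
Step 2 — f₀ = ω₀/(2π) = 156.5 Hz.
Step 3 — Series Q: Q = ω₀L/R = 983.3·0.0612/228 = 0.2639.
Step 4 — Bandwidth: Δω = ω₀/Q = 3725 rad/s; BW = Δω/(2π) = 592.9 Hz.

(a) f₀ = 156.5 Hz  (b) Q = 0.2639  (c) BW = 592.9 Hz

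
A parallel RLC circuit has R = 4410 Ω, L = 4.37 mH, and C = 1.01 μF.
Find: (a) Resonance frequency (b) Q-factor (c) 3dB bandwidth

Step 1 — Resonance: ω₀ = 1/√(LC) = 1/√(0.00437·1.01e-06) = 1.505e+04 rad/s.
Step 2 — f₀ = ω₀/(2π) = 2396 Hz.
Step 3 — Parallel Q: Q = R/(ω₀L) = 4410/(1.505e+04·0.00437) = 67.04.
Step 4 — Bandwidth: Δω = ω₀/Q = 224.5 rad/s; BW = Δω/(2π) = 35.73 Hz.

(a) f₀ = 2396 Hz  (b) Q = 67.04  (c) BW = 35.73 Hz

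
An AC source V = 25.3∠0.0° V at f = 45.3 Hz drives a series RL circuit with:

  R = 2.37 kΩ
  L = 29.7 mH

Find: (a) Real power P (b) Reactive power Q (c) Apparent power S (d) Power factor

Step 1 — Angular frequency: ω = 2π·f = 2π·45.3 = 284.6 rad/s.
Step 2 — Component impedances:
  R: Z = R = 2370 Ω
  L: Z = jωL = j·284.6·0.0297 = 0 + j8.453 Ω
Step 3 — Series combination: Z_total = R + L = 2370 + j8.453 Ω = 2370∠0.2° Ω.
Step 4 — Source phasor: V = 25.3∠0.0° V = 25.3 V.
Step 5 — Current: I = V / Z = 0.01067 - j3.808e-05 A = 0.01068∠-0.2° A.
Step 6 — Complex power: S = V·I* = 0.2701 + j0.0009633 VA.
Step 7 — Real power: P = Re(S) = 0.2701 W.
Step 8 — Reactive power: Q = Im(S) = 0.0009633 VAR.
Step 9 — Apparent power: |S| = 0.2701 VA.
Step 10 — Power factor: PF = P/|S| = 1 (lagging).

(a) P = 0.2701 W  (b) Q = 0.0009633 VAR  (c) S = 0.2701 VA  (d) PF = 1 (lagging)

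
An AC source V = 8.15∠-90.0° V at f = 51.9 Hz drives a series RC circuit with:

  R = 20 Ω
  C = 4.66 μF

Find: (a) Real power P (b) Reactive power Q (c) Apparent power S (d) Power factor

Step 1 — Angular frequency: ω = 2π·f = 2π·51.9 = 326.1 rad/s.
Step 2 — Component impedances:
  R: Z = R = 20 Ω
  C: Z = 1/(jωC) = -j/(ω·C) = 0 - j658.1 Ω
Step 3 — Series combination: Z_total = R + C = 20 - j658.1 Ω = 658.4∠-88.3° Ω.
Step 4 — Source phasor: V = 8.15∠-90.0° V = 0 - j8.15 V.
Step 5 — Current: I = V / Z = 0.01237 - j0.0003761 A = 0.01238∠-1.7° A.
Step 6 — Complex power: S = V·I* = 0.003065 - j0.1008 VA.
Step 7 — Real power: P = Re(S) = 0.003065 W.
Step 8 — Reactive power: Q = Im(S) = -0.1008 VAR.
Step 9 — Apparent power: |S| = 0.1009 VA.
Step 10 — Power factor: PF = P/|S| = 0.03038 (leading).

(a) P = 0.003065 W  (b) Q = -0.1008 VAR  (c) S = 0.1009 VA  (d) PF = 0.03038 (leading)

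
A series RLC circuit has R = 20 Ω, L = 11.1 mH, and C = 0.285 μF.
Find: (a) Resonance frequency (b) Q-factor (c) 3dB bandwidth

Step 1 — Resonance: ω₀ = 1/√(LC) = 1/√(0.0111·2.85e-07) = 1.778e+04 rad/s.
Step 2 — f₀ = ω₀/(2π) = 2830 Hz.
Step 3 — Series Q: Q = ω₀L/R = 1.778e+04·0.0111/20 = 9.868.
Step 4 — Bandwidth: Δω = ω₀/Q = 1802 rad/s; BW = Δω/(2π) = 286.8 Hz.

(a) f₀ = 2830 Hz  (b) Q = 9.868  (c) BW = 286.8 Hz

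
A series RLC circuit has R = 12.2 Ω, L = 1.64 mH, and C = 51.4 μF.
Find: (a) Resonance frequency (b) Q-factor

Step 1 — Resonance condition Im(Z)=0 gives ω₀ = 1/√(LC).
Step 2 — ω₀ = 1/√(0.00164·5.14e-05) = 3444 rad/s.
Step 3 — f₀ = ω₀/(2π) = 548.2 Hz.
Step 4 — Series Q: Q = ω₀L/R = 3444·0.00164/12.2 = 0.463.

(a) f₀ = 548.2 Hz  (b) Q = 0.463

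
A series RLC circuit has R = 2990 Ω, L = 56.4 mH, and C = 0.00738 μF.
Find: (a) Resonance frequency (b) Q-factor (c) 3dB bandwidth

Step 1 — Resonance: ω₀ = 1/√(LC) = 1/√(0.0564·7.38e-09) = 4.902e+04 rad/s.
Step 2 — f₀ = ω₀/(2π) = 7801 Hz.
Step 3 — Series Q: Q = ω₀L/R = 4.902e+04·0.0564/2990 = 0.9246.
Step 4 — Bandwidth: Δω = ω₀/Q = 5.301e+04 rad/s; BW = Δω/(2π) = 8437 Hz.

(a) f₀ = 7801 Hz  (b) Q = 0.9246  (c) BW = 8437 Hz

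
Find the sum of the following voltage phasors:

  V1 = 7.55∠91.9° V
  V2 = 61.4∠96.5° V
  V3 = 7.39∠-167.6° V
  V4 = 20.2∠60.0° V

Step 1 — Convert each phasor to rectangular form:
  V1 = 7.55·(cos(91.9°) + j·sin(91.9°)) = -0.2503 + j7.546 V
  V2 = 61.4·(cos(96.5°) + j·sin(96.5°)) = -6.951 + j61.01 V
  V3 = 7.39·(cos(-167.6°) + j·sin(-167.6°)) = -7.218 - j1.587 V
  V4 = 20.2·(cos(60.0°) + j·sin(60.0°)) = 10.1 + j17.49 V
Step 2 — Sum components: V_total = -4.319 + j84.46 V.
Step 3 — Convert to polar: |V_total| = 84.57 V, ∠V_total = 92.9°.

V_total = 84.57∠92.9° V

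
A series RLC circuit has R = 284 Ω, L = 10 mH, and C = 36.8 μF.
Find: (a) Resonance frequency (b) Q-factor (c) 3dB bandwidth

Step 1 — Resonance: ω₀ = 1/√(LC) = 1/√(0.01·3.68e-05) = 1648 rad/s.
Step 2 — f₀ = ω₀/(2π) = 262.4 Hz.
Step 3 — Series Q: Q = ω₀L/R = 1648·0.01/284 = 0.05804.
Step 4 — Bandwidth: Δω = ω₀/Q = 2.84e+04 rad/s; BW = Δω/(2π) = 4520 Hz.

(a) f₀ = 262.4 Hz  (b) Q = 0.05804  (c) BW = 4520 Hz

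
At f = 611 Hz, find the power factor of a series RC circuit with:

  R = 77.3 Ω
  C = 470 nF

Step 1 — Angular frequency: ω = 2π·f = 2π·611 = 3839 rad/s.
Step 2 — Component impedances:
  R: Z = R = 77.3 Ω
  C: Z = 1/(jωC) = -j/(ω·C) = 0 - j554.2 Ω
Step 3 — Series combination: Z_total = R + C = 77.3 - j554.2 Ω = 559.6∠-82.1° Ω.
Step 4 — Power factor: PF = cos(φ) = Re(Z)/|Z| = 77.3/559.6 = 0.1381.
Step 5 — Type: Im(Z) = -554.2 ⇒ leading (phase φ = -82.1°).

PF = 0.1381 (leading, φ = -82.1°)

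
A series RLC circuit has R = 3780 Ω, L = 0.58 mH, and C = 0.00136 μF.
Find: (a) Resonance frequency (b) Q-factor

Step 1 — Resonance condition Im(Z)=0 gives ω₀ = 1/√(LC).
Step 2 — ω₀ = 1/√(0.00058·1.36e-09) = 1.126e+06 rad/s.
Step 3 — f₀ = ω₀/(2π) = 1.792e+05 Hz.
Step 4 — Series Q: Q = ω₀L/R = 1.126e+06·0.00058/3780 = 0.1728.

(a) f₀ = 1.792e+05 Hz  (b) Q = 0.1728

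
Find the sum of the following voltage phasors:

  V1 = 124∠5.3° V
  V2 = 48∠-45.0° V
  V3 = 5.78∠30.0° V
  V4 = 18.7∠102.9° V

Step 1 — Convert each phasor to rectangular form:
  V1 = 124·(cos(5.3°) + j·sin(5.3°)) = 123.5 + j11.45 V
  V2 = 48·(cos(-45.0°) + j·sin(-45.0°)) = 33.94 - j33.94 V
  V3 = 5.78·(cos(30.0°) + j·sin(30.0°)) = 5.006 + j2.89 V
  V4 = 18.7·(cos(102.9°) + j·sin(102.9°)) = -4.175 + j18.23 V
Step 2 — Sum components: V_total = 158.2 - j1.369 V.
Step 3 — Convert to polar: |V_total| = 158.2 V, ∠V_total = -0.5°.

V_total = 158.2∠-0.5° V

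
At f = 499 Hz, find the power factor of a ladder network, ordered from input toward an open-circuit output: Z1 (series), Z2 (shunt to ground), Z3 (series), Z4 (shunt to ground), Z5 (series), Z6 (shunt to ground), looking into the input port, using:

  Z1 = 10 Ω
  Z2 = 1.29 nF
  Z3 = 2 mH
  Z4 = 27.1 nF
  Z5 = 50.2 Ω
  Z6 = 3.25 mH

Step 1 — Angular frequency: ω = 2π·f = 2π·499 = 3135 rad/s.
Step 2 — Component impedances:
  Z1: Z = R = 10 Ω
  Z2: Z = 1/(jωC) = -j/(ω·C) = 0 - j2.472e+05 Ω
  Z3: Z = jωL = j·3135·0.002 = 0 + j6.271 Ω
  Z4: Z = 1/(jωC) = -j/(ω·C) = 0 - j1.177e+04 Ω
  Z5: Z = R = 50.2 Ω
  Z6: Z = jωL = j·3135·0.00325 = 0 + j10.19 Ω
Step 3 — Ladder network (open output): work backward from the far end, alternating series and parallel combinations. Z_in = 60.29 + j16.25 Ω = 62.44∠15.1° Ω.
Step 4 — Power factor: PF = cos(φ) = Re(Z)/|Z| = 60.29/62.44 = 0.9656.
Step 5 — Type: Im(Z) = 16.25 ⇒ lagging (phase φ = 15.1°).

PF = 0.9656 (lagging, φ = 15.1°)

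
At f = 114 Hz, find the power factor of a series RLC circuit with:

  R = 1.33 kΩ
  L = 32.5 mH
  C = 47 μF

Step 1 — Angular frequency: ω = 2π·f = 2π·114 = 716.3 rad/s.
Step 2 — Component impedances:
  R: Z = R = 1330 Ω
  L: Z = jωL = j·716.3·0.0325 = 0 + j23.28 Ω
  C: Z = 1/(jωC) = -j/(ω·C) = 0 - j29.7 Ω
Step 3 — Series combination: Z_total = R + L + C = 1330 - j6.425 Ω = 1330∠-0.3° Ω.
Step 4 — Power factor: PF = cos(φ) = Re(Z)/|Z| = 1330/1330 = 1.
Step 5 — Type: Im(Z) = -6.425 ⇒ leading (phase φ = -0.3°).

PF = 1 (leading, φ = -0.3°)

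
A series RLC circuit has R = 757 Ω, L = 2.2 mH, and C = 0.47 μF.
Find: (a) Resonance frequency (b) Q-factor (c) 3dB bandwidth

Step 1 — Resonance: ω₀ = 1/√(LC) = 1/√(0.0022·4.7e-07) = 3.11e+04 rad/s.
Step 2 — f₀ = ω₀/(2π) = 4949 Hz.
Step 3 — Series Q: Q = ω₀L/R = 3.11e+04·0.0022/757 = 0.09038.
Step 4 — Bandwidth: Δω = ω₀/Q = 3.441e+05 rad/s; BW = Δω/(2π) = 5.476e+04 Hz.

(a) f₀ = 4949 Hz  (b) Q = 0.09038  (c) BW = 5.476e+04 Hz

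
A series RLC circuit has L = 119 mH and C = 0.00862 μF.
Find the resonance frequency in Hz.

Step 1 — Resonance condition Im(Z)=0 gives ω₀ = 1/√(LC).
Step 2 — ω₀ = 1/√(0.119·8.62e-09) = 3.122e+04 rad/s.
Step 3 — f₀ = ω₀/(2π) = 4969 Hz.

f₀ = 4969 Hz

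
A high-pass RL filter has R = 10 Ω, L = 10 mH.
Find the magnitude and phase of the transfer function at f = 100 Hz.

Step 1 — Angular frequency: ω = 2π·100 = 628.3 rad/s.
Step 2 — Transfer function: H(jω) = jωL/(R + jωL).
Step 3 — Numerator jωL = j·6.283; denominator R + jωL = 10 + j6.283.
Step 4 — H = 0.283 + j0.4505.
Step 5 — Magnitude: |H| = 0.532 (-5.5 dB); phase: φ = 57.9°.

|H| = 0.532 (-5.5 dB), φ = 57.9°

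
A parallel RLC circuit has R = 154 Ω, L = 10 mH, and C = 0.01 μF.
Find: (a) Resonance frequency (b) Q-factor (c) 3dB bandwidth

Step 1 — Resonance: ω₀ = 1/√(LC) = 1/√(0.01·1e-08) = 1e+05 rad/s.
Step 2 — f₀ = ω₀/(2π) = 1.592e+04 Hz.
Step 3 — Parallel Q: Q = R/(ω₀L) = 154/(1e+05·0.01) = 0.154.
Step 4 — Bandwidth: Δω = ω₀/Q = 6.494e+05 rad/s; BW = Δω/(2π) = 1.033e+05 Hz.

(a) f₀ = 1.592e+04 Hz  (b) Q = 0.154  (c) BW = 1.033e+05 Hz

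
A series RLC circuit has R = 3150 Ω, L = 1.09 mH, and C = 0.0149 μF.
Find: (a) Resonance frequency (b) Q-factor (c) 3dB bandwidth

Step 1 — Resonance: ω₀ = 1/√(LC) = 1/√(0.00109·1.49e-08) = 2.481e+05 rad/s.
Step 2 — f₀ = ω₀/(2π) = 3.949e+04 Hz.
Step 3 — Series Q: Q = ω₀L/R = 2.481e+05·0.00109/3150 = 0.08586.
Step 4 — Bandwidth: Δω = ω₀/Q = 2.89e+06 rad/s; BW = Δω/(2π) = 4.599e+05 Hz.

(a) f₀ = 3.949e+04 Hz  (b) Q = 0.08586  (c) BW = 4.599e+05 Hz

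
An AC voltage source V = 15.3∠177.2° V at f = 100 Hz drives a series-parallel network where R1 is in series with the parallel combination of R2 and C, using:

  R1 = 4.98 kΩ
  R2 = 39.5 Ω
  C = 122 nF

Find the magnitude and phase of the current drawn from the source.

Step 1 — Angular frequency: ω = 2π·f = 2π·100 = 628.3 rad/s.
Step 2 — Component impedances:
  R1: Z = R = 4980 Ω
  R2: Z = R = 39.5 Ω
  C: Z = 1/(jωC) = -j/(ω·C) = 0 - j1.305e+04 Ω
Step 3 — Parallel branch: R2 || C = 1/(1/R2 + 1/C) = 39.5 - j0.1196 Ω.
Step 4 — Series with R1: Z_total = R1 + (R2 || C) = 5019 - j0.1196 Ω = 5019∠-0.0° Ω.
Step 5 — Source phasor: V = 15.3∠177.2° V = -15.28 + j0.7474 V.
Step 6 — Ohm's law: I = V / Z_total = (-15.28 + j0.7474) / (5019 - j0.1196) = -0.003044 + j0.0001488 A.
Step 7 — Convert to polar: |I| = 0.003048 A, ∠I = 177.2°.

I = 0.003048∠177.2° A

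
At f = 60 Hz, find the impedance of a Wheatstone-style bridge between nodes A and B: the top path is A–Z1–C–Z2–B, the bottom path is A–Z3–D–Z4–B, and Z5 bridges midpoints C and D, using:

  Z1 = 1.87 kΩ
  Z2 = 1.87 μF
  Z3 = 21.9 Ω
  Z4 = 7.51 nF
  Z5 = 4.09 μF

Step 1 — Angular frequency: ω = 2π·f = 2π·60 = 377 rad/s.
Step 2 — Component impedances:
  Z1: Z = R = 1870 Ω
  Z2: Z = 1/(jωC) = -j/(ω·C) = 0 - j1418 Ω
  Z3: Z = R = 21.9 Ω
  Z4: Z = 1/(jωC) = -j/(ω·C) = 0 - j3.532e+05 Ω
  Z5: Z = 1/(jωC) = -j/(ω·C) = 0 - j648.6 Ω
Step 3 — Bridge requires nodal analysis (the Z5 bridge couples midpoints C and D, so the two paths cannot be reduced to a simple series/parallel combination). Setting node B to ground and injecting 1 A at node A, the 3-node admittance system at A, C, D solves to V_A = Z_AB = 213.8 - j1974 Ω = 1986∠-83.8° Ω.

Z = 213.8 - j1974 Ω = 1986∠-83.8° Ω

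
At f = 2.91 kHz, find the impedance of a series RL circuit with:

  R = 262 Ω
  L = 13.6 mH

Step 1 — Angular frequency: ω = 2π·f = 2π·2910 = 1.828e+04 rad/s.
Step 2 — Component impedances:
  R: Z = R = 262 Ω
  L: Z = jωL = j·1.828e+04·0.0136 = 0 + j248.7 Ω
Step 3 — Series combination: Z_total = R + L = 262 + j248.7 Ω = 361.2∠43.5° Ω.

Z = 262 + j248.7 Ω = 361.2∠43.5° Ω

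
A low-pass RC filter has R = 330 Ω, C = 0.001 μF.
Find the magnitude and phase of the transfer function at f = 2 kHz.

Step 1 — Angular frequency: ω = 2π·2000 = 1.257e+04 rad/s.
Step 2 — Transfer function: H(jω) = 1/(1 + jωRC).
Step 3 — Denominator: 1 + jωRC = 1 + j·1.257e+04·330·1e-09 = 1 + j0.004147.
Step 4 — H = 1 - j0.004147.
Step 5 — Magnitude: |H| = 1 (-0.0 dB); phase: φ = -0.2°.

|H| = 1 (-0.0 dB), φ = -0.2°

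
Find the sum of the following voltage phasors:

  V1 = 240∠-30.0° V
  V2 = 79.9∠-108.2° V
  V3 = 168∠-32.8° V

Step 1 — Convert each phasor to rectangular form:
  V1 = 240·(cos(-30.0°) + j·sin(-30.0°)) = 207.8 - j120 V
  V2 = 79.9·(cos(-108.2°) + j·sin(-108.2°)) = -24.96 - j75.9 V
  V3 = 168·(cos(-32.8°) + j·sin(-32.8°)) = 141.2 - j91.01 V
Step 2 — Sum components: V_total = 324.1 - j286.9 V.
Step 3 — Convert to polar: |V_total| = 432.9 V, ∠V_total = -41.5°.

V_total = 432.9∠-41.5° V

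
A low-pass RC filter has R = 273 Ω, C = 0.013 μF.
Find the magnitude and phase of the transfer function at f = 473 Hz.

Step 1 — Angular frequency: ω = 2π·473 = 2972 rad/s.
Step 2 — Transfer function: H(jω) = 1/(1 + jωRC).
Step 3 — Denominator: 1 + jωRC = 1 + j·2972·273·1.3e-08 = 1 + j0.01055.
Step 4 — H = 0.9999 - j0.01055.
Step 5 — Magnitude: |H| = 0.9999 (-0.0 dB); phase: φ = -0.6°.

|H| = 0.9999 (-0.0 dB), φ = -0.6°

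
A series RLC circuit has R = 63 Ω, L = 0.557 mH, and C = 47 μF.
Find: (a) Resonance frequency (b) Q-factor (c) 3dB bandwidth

Step 1 — Resonance condition Im(Z)=0 gives ω₀ = 1/√(LC).
Step 2 — ω₀ = 1/√(0.000557·4.7e-05) = 6180 rad/s.
Step 3 — f₀ = ω₀/(2π) = 983.7 Hz.
Step 4 — Series Q: Q = ω₀L/R = 6180·0.000557/63 = 0.05464.
Step 5 — 3dB bandwidth: Δω = ω₀/Q = 1.131e+05 rad/s; BW = Δω/(2π) = 1.8e+04 Hz.

(a) f₀ = 983.7 Hz  (b) Q = 0.05464  (c) BW = 1.8e+04 Hz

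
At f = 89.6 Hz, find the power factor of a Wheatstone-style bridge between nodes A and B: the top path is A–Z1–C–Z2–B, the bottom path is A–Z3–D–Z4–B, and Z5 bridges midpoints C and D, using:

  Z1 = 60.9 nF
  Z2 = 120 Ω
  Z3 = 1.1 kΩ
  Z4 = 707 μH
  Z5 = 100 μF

Step 1 — Angular frequency: ω = 2π·f = 2π·89.6 = 563 rad/s.
Step 2 — Component impedances:
  Z1: Z = 1/(jωC) = -j/(ω·C) = 0 - j2.917e+04 Ω
  Z2: Z = R = 120 Ω
  Z3: Z = R = 1100 Ω
  Z4: Z = jωL = j·563·0.000707 = 0 + j0.398 Ω
  Z5: Z = 1/(jωC) = -j/(ω·C) = 0 - j17.76 Ω
Step 3 — Bridge requires nodal analysis (the Z5 bridge couples midpoints C and D, so the two paths cannot be reduced to a simple series/parallel combination). Setting node B to ground and injecting 1 A at node A, the 3-node admittance system at A, C, D solves to V_A = Z_AB = 1098 - j41.01 Ω = 1099∠-2.1° Ω.
Step 4 — Power factor: PF = cos(φ) = Re(Z)/|Z| = 1098.4/1099.2 = 0.9993.
Step 5 — Type: Im(Z) = -41.01 ⇒ leading (phase φ = -2.1°).

PF = 0.9993 (leading, φ = -2.1°)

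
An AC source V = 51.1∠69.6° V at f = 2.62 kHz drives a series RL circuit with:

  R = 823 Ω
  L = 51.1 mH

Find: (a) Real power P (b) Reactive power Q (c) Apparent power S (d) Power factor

Step 1 — Angular frequency: ω = 2π·f = 2π·2620 = 1.646e+04 rad/s.
Step 2 — Component impedances:
  R: Z = R = 823 Ω
  L: Z = jωL = j·1.646e+04·0.0511 = 0 + j841.2 Ω
Step 3 — Series combination: Z_total = R + L = 823 + j841.2 Ω = 1177∠45.6° Ω.
Step 4 — Source phasor: V = 51.1∠69.6° V = 17.81 + j47.9 V.
Step 5 — Current: I = V / Z = 0.03968 + j0.01764 A = 0.04342∠24.0° A.
Step 6 — Complex power: S = V·I* = 1.552 + j1.586 VA.
Step 7 — Real power: P = Re(S) = 1.552 W.
Step 8 — Reactive power: Q = Im(S) = 1.586 VAR.
Step 9 — Apparent power: |S| = 2.219 VA.
Step 10 — Power factor: PF = P/|S| = 0.6993 (lagging).

(a) P = 1.552 W  (b) Q = 1.586 VAR  (c) S = 2.219 VA  (d) PF = 0.6993 (lagging)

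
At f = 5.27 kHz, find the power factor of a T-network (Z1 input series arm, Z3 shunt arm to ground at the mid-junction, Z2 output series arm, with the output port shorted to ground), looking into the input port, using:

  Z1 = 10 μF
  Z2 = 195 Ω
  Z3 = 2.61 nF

Step 1 — Angular frequency: ω = 2π·f = 2π·5270 = 3.311e+04 rad/s.
Step 2 — Component impedances:
  Z1: Z = 1/(jωC) = -j/(ω·C) = 0 - j3.02 Ω
  Z2: Z = R = 195 Ω
  Z3: Z = 1/(jωC) = -j/(ω·C) = 0 - j1.157e+04 Ω
Step 3 — With the output port shorted to ground, the output series arm Z2 runs from the junction to ground; the shunt arm Z3 also runs from the junction to ground. They appear in parallel: Z3 || Z2 = 194.9 - j3.285 Ω.
Step 4 — Series with input arm Z1: Z_in = Z1 + (Z3 || Z2) = 194.9 - j6.305 Ω = 195∠-1.9° Ω.
Step 5 — Power factor: PF = cos(φ) = Re(Z)/|Z| = 194.9/195 = 0.9995.
Step 6 — Type: Im(Z) = -6.305 ⇒ leading (phase φ = -1.9°).

PF = 0.9995 (leading, φ = -1.9°)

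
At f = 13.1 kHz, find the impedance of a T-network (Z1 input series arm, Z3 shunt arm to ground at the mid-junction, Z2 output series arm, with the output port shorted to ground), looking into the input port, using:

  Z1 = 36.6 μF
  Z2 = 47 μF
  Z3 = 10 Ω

Step 1 — Angular frequency: ω = 2π·f = 2π·1.31e+04 = 8.231e+04 rad/s.
Step 2 — Component impedances:
  Z1: Z = 1/(jωC) = -j/(ω·C) = 0 - j0.3319 Ω
  Z2: Z = 1/(jωC) = -j/(ω·C) = 0 - j0.2585 Ω
  Z3: Z = R = 10 Ω
Step 3 — With the output port shorted to ground, the output series arm Z2 runs from the junction to ground; the shunt arm Z3 also runs from the junction to ground. They appear in parallel: Z3 || Z2 = 0.006677 - j0.2583 Ω.
Step 4 — Series with input arm Z1: Z_in = Z1 + (Z3 || Z2) = 0.006677 - j0.5903 Ω = 0.5903∠-89.4° Ω.

Z = 0.006677 - j0.5903 Ω = 0.5903∠-89.4° Ω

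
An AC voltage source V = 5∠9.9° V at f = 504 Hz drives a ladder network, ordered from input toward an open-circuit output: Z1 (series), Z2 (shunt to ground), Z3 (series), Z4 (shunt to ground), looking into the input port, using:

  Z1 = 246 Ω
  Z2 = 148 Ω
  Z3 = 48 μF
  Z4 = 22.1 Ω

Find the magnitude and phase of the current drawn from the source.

Step 1 — Angular frequency: ω = 2π·f = 2π·504 = 3167 rad/s.
Step 2 — Component impedances:
  Z1: Z = R = 246 Ω
  Z2: Z = R = 148 Ω
  Z3: Z = 1/(jωC) = -j/(ω·C) = 0 - j6.579 Ω
  Z4: Z = R = 22.1 Ω
Step 3 — Ladder network (open output): work backward from the far end, alternating series and parallel combinations. Z_in = 265.4 - j4.973 Ω = 265.5∠-1.1° Ω.
Step 4 — Source phasor: V = 5∠9.9° V = 4.926 + j0.8596 V.
Step 5 — Ohm's law: I = V / Z_total = (4.926 + j0.8596) / (265.4 - j4.973) = 0.01849 + j0.003585 A.
Step 6 — Convert to polar: |I| = 0.01883 A, ∠I = 11.0°.

I = 0.01883∠11.0° A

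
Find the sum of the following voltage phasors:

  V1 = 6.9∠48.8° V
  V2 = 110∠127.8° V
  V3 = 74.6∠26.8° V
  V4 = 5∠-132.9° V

Step 1 — Convert each phasor to rectangular form:
  V1 = 6.9·(cos(48.8°) + j·sin(48.8°)) = 4.545 + j5.192 V
  V2 = 110·(cos(127.8°) + j·sin(127.8°)) = -67.42 + j86.92 V
  V3 = 74.6·(cos(26.8°) + j·sin(26.8°)) = 66.59 + j33.64 V
  V4 = 5·(cos(-132.9°) + j·sin(-132.9°)) = -3.404 - j3.663 V
Step 2 — Sum components: V_total = 0.3085 + j122.1 V.
Step 3 — Convert to polar: |V_total| = 122.1 V, ∠V_total = 89.9°.

V_total = 122.1∠89.9° V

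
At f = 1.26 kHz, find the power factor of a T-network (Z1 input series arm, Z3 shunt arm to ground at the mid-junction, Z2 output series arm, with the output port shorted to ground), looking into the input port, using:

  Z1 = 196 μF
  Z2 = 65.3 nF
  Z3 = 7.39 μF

Step 1 — Angular frequency: ω = 2π·f = 2π·1260 = 7917 rad/s.
Step 2 — Component impedances:
  Z1: Z = 1/(jωC) = -j/(ω·C) = 0 - j0.6445 Ω
  Z2: Z = 1/(jωC) = -j/(ω·C) = 0 - j1934 Ω
  Z3: Z = 1/(jωC) = -j/(ω·C) = 0 - j17.09 Ω
Step 3 — With the output port shorted to ground, the output series arm Z2 runs from the junction to ground; the shunt arm Z3 also runs from the junction to ground. They appear in parallel: Z3 || Z2 = 0 - j16.94 Ω.
Step 4 — Series with input arm Z1: Z_in = Z1 + (Z3 || Z2) = 0 - j17.59 Ω = 17.59∠-90.0° Ω.
Step 5 — Power factor: PF = cos(φ) = Re(Z)/|Z| = 0/17.59 = 0.
Step 6 — Type: Im(Z) = -17.59 ⇒ leading (phase φ = -90.0°).

PF = 0 (leading, φ = -90.0°)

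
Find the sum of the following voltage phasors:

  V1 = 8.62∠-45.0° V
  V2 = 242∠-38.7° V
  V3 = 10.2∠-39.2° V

Step 1 — Convert each phasor to rectangular form:
  V1 = 8.62·(cos(-45.0°) + j·sin(-45.0°)) = 6.095 - j6.095 V
  V2 = 242·(cos(-38.7°) + j·sin(-38.7°)) = 188.9 - j151.3 V
  V3 = 10.2·(cos(-39.2°) + j·sin(-39.2°)) = 7.904 - j6.447 V
Step 2 — Sum components: V_total = 202.9 - j163.9 V.
Step 3 — Convert to polar: |V_total| = 260.8 V, ∠V_total = -38.9°.

V_total = 260.8∠-38.9° V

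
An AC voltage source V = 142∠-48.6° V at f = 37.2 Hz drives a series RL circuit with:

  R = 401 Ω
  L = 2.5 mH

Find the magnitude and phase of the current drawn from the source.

Step 1 — Angular frequency: ω = 2π·f = 2π·37.2 = 233.7 rad/s.
Step 2 — Component impedances:
  R: Z = R = 401 Ω
  L: Z = jωL = j·233.7·0.0025 = 0 + j0.5843 Ω
Step 3 — Series combination: Z_total = R + L = 401 + j0.5843 Ω = 401∠0.1° Ω.
Step 4 — Source phasor: V = 142∠-48.6° V = 93.91 - j106.5 V.
Step 5 — Ohm's law: I = V / Z_total = (93.91 - j106.5) / (401 + j0.5843) = 0.2338 - j0.266 A.
Step 6 — Convert to polar: |I| = 0.3541 A, ∠I = -48.7°.

I = 0.3541∠-48.7° A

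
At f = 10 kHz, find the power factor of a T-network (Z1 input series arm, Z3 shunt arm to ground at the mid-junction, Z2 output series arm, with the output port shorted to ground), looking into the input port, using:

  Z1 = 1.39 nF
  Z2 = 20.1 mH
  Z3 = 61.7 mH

Step 1 — Angular frequency: ω = 2π·f = 2π·1e+04 = 6.283e+04 rad/s.
Step 2 — Component impedances:
  Z1: Z = 1/(jωC) = -j/(ω·C) = 0 - j1.145e+04 Ω
  Z2: Z = jωL = j·6.283e+04·0.0201 = 0 + j1263 Ω
  Z3: Z = jωL = j·6.283e+04·0.0617 = 0 + j3877 Ω
Step 3 — With the output port shorted to ground, the output series arm Z2 runs from the junction to ground; the shunt arm Z3 also runs from the junction to ground. They appear in parallel: Z3 || Z2 = 0 + j952.6 Ω.
Step 4 — Series with input arm Z1: Z_in = Z1 + (Z3 || Z2) = 0 - j1.05e+04 Ω = 1.05e+04∠-90.0° Ω.
Step 5 — Power factor: PF = cos(φ) = Re(Z)/|Z| = 0/1.05e+04 = 0.
Step 6 — Type: Im(Z) = -1.05e+04 ⇒ leading (phase φ = -90.0°).

PF = 0 (leading, φ = -90.0°)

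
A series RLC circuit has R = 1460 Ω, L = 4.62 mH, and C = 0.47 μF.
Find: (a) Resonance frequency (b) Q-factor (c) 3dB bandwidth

Step 1 — Resonance condition Im(Z)=0 gives ω₀ = 1/√(LC).
Step 2 — ω₀ = 1/√(0.00462·4.7e-07) = 2.146e+04 rad/s.
Step 3 — f₀ = ω₀/(2π) = 3415 Hz.
Step 4 — Series Q: Q = ω₀L/R = 2.146e+04·0.00462/1460 = 0.06791.
Step 5 — 3dB bandwidth: Δω = ω₀/Q = 3.16e+05 rad/s; BW = Δω/(2π) = 5.03e+04 Hz.

(a) f₀ = 3415 Hz  (b) Q = 0.06791  (c) BW = 5.03e+04 Hz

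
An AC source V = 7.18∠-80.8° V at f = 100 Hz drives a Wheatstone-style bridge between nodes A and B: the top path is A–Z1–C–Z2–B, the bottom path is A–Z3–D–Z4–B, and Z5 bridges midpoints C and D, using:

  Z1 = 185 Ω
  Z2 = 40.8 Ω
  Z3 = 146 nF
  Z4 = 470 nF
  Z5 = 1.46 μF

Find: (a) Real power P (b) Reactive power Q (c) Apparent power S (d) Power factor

Step 1 — Angular frequency: ω = 2π·f = 2π·100 = 628.3 rad/s.
Step 2 — Component impedances:
  Z1: Z = R = 185 Ω
  Z2: Z = R = 40.8 Ω
  Z3: Z = 1/(jωC) = -j/(ω·C) = 0 - j1.09e+04 Ω
  Z4: Z = 1/(jωC) = -j/(ω·C) = 0 - j3386 Ω
  Z5: Z = 1/(jωC) = -j/(ω·C) = 0 - j1090 Ω
Step 3 — Bridge requires nodal analysis (the Z5 bridge couples midpoints C and D, so the two paths cannot be reduced to a simple series/parallel combination). Setting node B to ground and injecting 1 A at node A, the 3-node admittance system at A, C, D solves to V_A = Z_AB = 225.7 - j3.612 Ω = 225.8∠-0.9° Ω.
Step 4 — Source phasor: V = 7.18∠-80.8° V = 1.148 - j7.088 V.
Step 5 — Current: I = V / Z = 0.005586 - j0.03131 A = 0.0318∠-79.9° A.
Step 6 — Complex power: S = V·I* = 0.2283 - j0.003653 VA.
Step 7 — Real power: P = Re(S) = 0.2283 W.
Step 8 — Reactive power: Q = Im(S) = -0.003653 VAR.
Step 9 — Apparent power: |S| = 0.2283 VA.
Step 10 — Power factor: PF = P/|S| = 0.9999 (leading).

(a) P = 0.2283 W  (b) Q = -0.003653 VAR  (c) S = 0.2283 VA  (d) PF = 0.9999 (leading)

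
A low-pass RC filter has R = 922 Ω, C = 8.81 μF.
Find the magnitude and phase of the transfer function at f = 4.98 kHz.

Step 1 — Angular frequency: ω = 2π·4980 = 3.129e+04 rad/s.
Step 2 — Transfer function: H(jω) = 1/(1 + jωRC).
Step 3 — Denominator: 1 + jωRC = 1 + j·3.129e+04·922·8.81e-06 = 1 + j254.2.
Step 4 — H = 1.548e-05 - j0.003934.
Step 5 — Magnitude: |H| = 0.003934 (-48.1 dB); phase: φ = -89.8°.

|H| = 0.003934 (-48.1 dB), φ = -89.8°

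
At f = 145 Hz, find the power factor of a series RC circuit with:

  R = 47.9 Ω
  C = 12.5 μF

Step 1 — Angular frequency: ω = 2π·f = 2π·145 = 911.1 rad/s.
Step 2 — Component impedances:
  R: Z = R = 47.9 Ω
  C: Z = 1/(jωC) = -j/(ω·C) = 0 - j87.81 Ω
Step 3 — Series combination: Z_total = R + C = 47.9 - j87.81 Ω = 100∠-61.4° Ω.
Step 4 — Power factor: PF = cos(φ) = Re(Z)/|Z| = 47.9/100.02 = 0.4789.
Step 5 — Type: Im(Z) = -87.81 ⇒ leading (phase φ = -61.4°).

PF = 0.4789 (leading, φ = -61.4°)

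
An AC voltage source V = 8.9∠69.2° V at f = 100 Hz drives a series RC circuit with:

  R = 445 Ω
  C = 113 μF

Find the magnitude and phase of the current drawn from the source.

Step 1 — Angular frequency: ω = 2π·f = 2π·100 = 628.3 rad/s.
Step 2 — Component impedances:
  R: Z = R = 445 Ω
  C: Z = 1/(jωC) = -j/(ω·C) = 0 - j14.08 Ω
Step 3 — Series combination: Z_total = R + C = 445 - j14.08 Ω = 445.2∠-1.8° Ω.
Step 4 — Source phasor: V = 8.9∠69.2° V = 3.16 + j8.32 V.
Step 5 — Ohm's law: I = V / Z_total = (3.16 + j8.32) / (445 - j14.08) = 0.006504 + j0.0189 A.
Step 6 — Convert to polar: |I| = 0.01999 A, ∠I = 71.0°.

I = 0.01999∠71.0° A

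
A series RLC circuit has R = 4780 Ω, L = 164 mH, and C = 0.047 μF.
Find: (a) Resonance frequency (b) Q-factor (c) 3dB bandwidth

Step 1 — Resonance condition Im(Z)=0 gives ω₀ = 1/√(LC).
Step 2 — ω₀ = 1/√(0.164·4.7e-08) = 1.139e+04 rad/s.
Step 3 — f₀ = ω₀/(2π) = 1813 Hz.
Step 4 — Series Q: Q = ω₀L/R = 1.139e+04·0.164/4780 = 0.3908.
Step 5 — 3dB bandwidth: Δω = ω₀/Q = 2.915e+04 rad/s; BW = Δω/(2π) = 4639 Hz.

(a) f₀ = 1813 Hz  (b) Q = 0.3908  (c) BW = 4639 Hz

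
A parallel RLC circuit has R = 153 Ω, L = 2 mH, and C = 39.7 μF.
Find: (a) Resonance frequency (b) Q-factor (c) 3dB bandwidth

Step 1 — Resonance: ω₀ = 1/√(LC) = 1/√(0.002·3.97e-05) = 3549 rad/s.
Step 2 — f₀ = ω₀/(2π) = 564.8 Hz.
Step 3 — Parallel Q: Q = R/(ω₀L) = 153/(3549·0.002) = 21.56.
Step 4 — Bandwidth: Δω = ω₀/Q = 164.6 rad/s; BW = Δω/(2π) = 26.2 Hz.

(a) f₀ = 564.8 Hz  (b) Q = 21.56  (c) BW = 26.2 Hz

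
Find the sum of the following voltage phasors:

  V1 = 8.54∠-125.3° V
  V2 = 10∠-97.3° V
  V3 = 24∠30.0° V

Step 1 — Convert each phasor to rectangular form:
  V1 = 8.54·(cos(-125.3°) + j·sin(-125.3°)) = -4.935 - j6.97 V
  V2 = 10·(cos(-97.3°) + j·sin(-97.3°)) = -1.271 - j9.919 V
  V3 = 24·(cos(30.0°) + j·sin(30.0°)) = 20.78 + j12 V
Step 2 — Sum components: V_total = 14.58 - j4.889 V.
Step 3 — Convert to polar: |V_total| = 15.38 V, ∠V_total = -18.5°.

V_total = 15.38∠-18.5° V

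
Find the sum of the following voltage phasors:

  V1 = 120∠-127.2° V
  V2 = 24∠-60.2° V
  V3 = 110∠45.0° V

Step 1 — Convert each phasor to rectangular form:
  V1 = 120·(cos(-127.2°) + j·sin(-127.2°)) = -72.55 - j95.58 V
  V2 = 24·(cos(-60.2°) + j·sin(-60.2°)) = 11.93 - j20.83 V
  V3 = 110·(cos(45.0°) + j·sin(45.0°)) = 77.78 + j77.78 V
Step 2 — Sum components: V_total = 17.16 - j38.63 V.
Step 3 — Convert to polar: |V_total| = 42.27 V, ∠V_total = -66.1°.

V_total = 42.27∠-66.1° V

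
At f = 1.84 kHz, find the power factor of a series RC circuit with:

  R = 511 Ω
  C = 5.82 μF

Step 1 — Angular frequency: ω = 2π·f = 2π·1840 = 1.156e+04 rad/s.
Step 2 — Component impedances:
  R: Z = R = 511 Ω
  C: Z = 1/(jωC) = -j/(ω·C) = 0 - j14.86 Ω
Step 3 — Series combination: Z_total = R + C = 511 - j14.86 Ω = 511.2∠-1.7° Ω.
Step 4 — Power factor: PF = cos(φ) = Re(Z)/|Z| = 511/511.2 = 0.9996.
Step 5 — Type: Im(Z) = -14.86 ⇒ leading (phase φ = -1.7°).

PF = 0.9996 (leading, φ = -1.7°)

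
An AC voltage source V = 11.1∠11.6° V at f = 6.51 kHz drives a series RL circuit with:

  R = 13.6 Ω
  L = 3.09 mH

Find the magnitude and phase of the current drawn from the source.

Step 1 — Angular frequency: ω = 2π·f = 2π·6510 = 4.09e+04 rad/s.
Step 2 — Component impedances:
  R: Z = R = 13.6 Ω
  L: Z = jωL = j·4.09e+04·0.00309 = 0 + j126.4 Ω
Step 3 — Series combination: Z_total = R + L = 13.6 + j126.4 Ω = 127.1∠83.9° Ω.
Step 4 — Source phasor: V = 11.1∠11.6° V = 10.87 + j2.232 V.
Step 5 — Ohm's law: I = V / Z_total = (10.87 + j2.232) / (13.6 + j126.4) = 0.02661 - j0.08317 A.
Step 6 — Convert to polar: |I| = 0.08732 A, ∠I = -72.3°.

I = 0.08732∠-72.3° A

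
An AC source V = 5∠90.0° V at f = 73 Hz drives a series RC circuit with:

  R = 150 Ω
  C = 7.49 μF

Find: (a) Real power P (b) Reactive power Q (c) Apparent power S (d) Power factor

Step 1 — Angular frequency: ω = 2π·f = 2π·73 = 458.7 rad/s.
Step 2 — Component impedances:
  R: Z = R = 150 Ω
  C: Z = 1/(jωC) = -j/(ω·C) = 0 - j291.1 Ω
Step 3 — Series combination: Z_total = R + C = 150 - j291.1 Ω = 327.5∠-62.7° Ω.
Step 4 — Source phasor: V = 5∠90.0° V = 0 + j5 V.
Step 5 — Current: I = V / Z = -0.01357 + j0.006994 A = 0.01527∠152.7° A.
Step 6 — Complex power: S = V·I* = 0.03497 - j0.06786 VA.
Step 7 — Real power: P = Re(S) = 0.03497 W.
Step 8 — Reactive power: Q = Im(S) = -0.06786 VAR.
Step 9 — Apparent power: |S| = 0.07635 VA.
Step 10 — Power factor: PF = P/|S| = 0.4581 (leading).

(a) P = 0.03497 W  (b) Q = -0.06786 VAR  (c) S = 0.07635 VA  (d) PF = 0.4581 (leading)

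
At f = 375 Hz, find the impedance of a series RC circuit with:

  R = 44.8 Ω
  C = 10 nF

Step 1 — Angular frequency: ω = 2π·f = 2π·375 = 2356 rad/s.
Step 2 — Component impedances:
  R: Z = R = 44.8 Ω
  C: Z = 1/(jωC) = -j/(ω·C) = 0 - j4.244e+04 Ω
Step 3 — Series combination: Z_total = R + C = 44.8 - j4.244e+04 Ω = 4.244e+04∠-89.9° Ω.

Z = 44.8 - j4.244e+04 Ω = 4.244e+04∠-89.9° Ω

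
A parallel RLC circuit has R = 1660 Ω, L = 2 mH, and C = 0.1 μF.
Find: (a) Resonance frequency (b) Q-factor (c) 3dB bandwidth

Step 1 — Resonance: ω₀ = 1/√(LC) = 1/√(0.002·1e-07) = 7.071e+04 rad/s.
Step 2 — f₀ = ω₀/(2π) = 1.125e+04 Hz.
Step 3 — Parallel Q: Q = R/(ω₀L) = 1660/(7.071e+04·0.002) = 11.74.
Step 4 — Bandwidth: Δω = ω₀/Q = 6024 rad/s; BW = Δω/(2π) = 958.8 Hz.

(a) f₀ = 1.125e+04 Hz  (b) Q = 11.74  (c) BW = 958.8 Hz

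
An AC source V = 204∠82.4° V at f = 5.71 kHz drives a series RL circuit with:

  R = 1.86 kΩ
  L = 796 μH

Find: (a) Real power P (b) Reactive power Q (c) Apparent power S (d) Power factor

Step 1 — Angular frequency: ω = 2π·f = 2π·5710 = 3.588e+04 rad/s.
Step 2 — Component impedances:
  R: Z = R = 1860 Ω
  L: Z = jωL = j·3.588e+04·0.000796 = 0 + j28.56 Ω
Step 3 — Series combination: Z_total = R + L = 1860 + j28.56 Ω = 1860∠0.9° Ω.
Step 4 — Source phasor: V = 204∠82.4° V = 26.98 + j202.2 V.
Step 5 — Current: I = V / Z = 0.01617 + j0.1085 A = 0.1097∠81.5° A.
Step 6 — Complex power: S = V·I* = 22.37 + j0.3434 VA.
Step 7 — Real power: P = Re(S) = 22.37 W.
Step 8 — Reactive power: Q = Im(S) = 0.3434 VAR.
Step 9 — Apparent power: |S| = 22.37 VA.
Step 10 — Power factor: PF = P/|S| = 0.9999 (lagging).

(a) P = 22.37 W  (b) Q = 0.3434 VAR  (c) S = 22.37 VA  (d) PF = 0.9999 (lagging)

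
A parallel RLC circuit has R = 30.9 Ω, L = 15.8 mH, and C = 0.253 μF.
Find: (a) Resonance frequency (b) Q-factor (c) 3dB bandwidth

Step 1 — Resonance: ω₀ = 1/√(LC) = 1/√(0.0158·2.53e-07) = 1.582e+04 rad/s.
Step 2 — f₀ = ω₀/(2π) = 2517 Hz.
Step 3 — Parallel Q: Q = R/(ω₀L) = 30.9/(1.582e+04·0.0158) = 0.1236.
Step 4 — Bandwidth: Δω = ω₀/Q = 1.279e+05 rad/s; BW = Δω/(2π) = 2.036e+04 Hz.

(a) f₀ = 2517 Hz  (b) Q = 0.1236  (c) BW = 2.036e+04 Hz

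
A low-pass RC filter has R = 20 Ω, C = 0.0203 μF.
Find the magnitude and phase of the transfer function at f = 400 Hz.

Step 1 — Angular frequency: ω = 2π·400 = 2513 rad/s.
Step 2 — Transfer function: H(jω) = 1/(1 + jωRC).
Step 3 — Denominator: 1 + jωRC = 1 + j·2513·20·2.03e-08 = 1 + j0.00102.
Step 4 — H = 1 - j0.00102.
Step 5 — Magnitude: |H| = 1 (-0.0 dB); phase: φ = -0.1°.

|H| = 1 (-0.0 dB), φ = -0.1°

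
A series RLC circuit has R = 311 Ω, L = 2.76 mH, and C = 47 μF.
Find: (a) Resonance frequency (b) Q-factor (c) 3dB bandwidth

Step 1 — Resonance condition Im(Z)=0 gives ω₀ = 1/√(LC).
Step 2 — ω₀ = 1/√(0.00276·4.7e-05) = 2776 rad/s.
Step 3 — f₀ = ω₀/(2π) = 441.9 Hz.
Step 4 — Series Q: Q = ω₀L/R = 2776·0.00276/311 = 0.02464.
Step 5 — 3dB bandwidth: Δω = ω₀/Q = 1.127e+05 rad/s; BW = Δω/(2π) = 1.793e+04 Hz.

(a) f₀ = 441.9 Hz  (b) Q = 0.02464  (c) BW = 1.793e+04 Hz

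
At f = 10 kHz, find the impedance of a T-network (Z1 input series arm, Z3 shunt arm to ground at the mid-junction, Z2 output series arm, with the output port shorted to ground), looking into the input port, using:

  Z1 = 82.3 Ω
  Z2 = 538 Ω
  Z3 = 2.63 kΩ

Step 1 — Angular frequency: ω = 2π·f = 2π·1e+04 = 6.283e+04 rad/s.
Step 2 — Component impedances:
  Z1: Z = R = 82.3 Ω
  Z2: Z = R = 538 Ω
  Z3: Z = R = 2630 Ω
Step 3 — With the output port shorted to ground, the output series arm Z2 runs from the junction to ground; the shunt arm Z3 also runs from the junction to ground. They appear in parallel: Z3 || Z2 = 446.6 Ω.
Step 4 — Series with input arm Z1: Z_in = Z1 + (Z3 || Z2) = 528.9 Ω = 528.9∠0.0° Ω.

Z = 528.9 Ω = 528.9∠0.0° Ω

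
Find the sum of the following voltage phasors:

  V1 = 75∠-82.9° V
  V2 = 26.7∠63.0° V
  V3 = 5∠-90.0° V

Step 1 — Convert each phasor to rectangular form:
  V1 = 75·(cos(-82.9°) + j·sin(-82.9°)) = 9.27 - j74.42 V
  V2 = 26.7·(cos(63.0°) + j·sin(63.0°)) = 12.12 + j23.79 V
  V3 = 5·(cos(-90.0°) + j·sin(-90.0°)) = 0 - j5 V
Step 2 — Sum components: V_total = 21.39 - j55.64 V.
Step 3 — Convert to polar: |V_total| = 59.61 V, ∠V_total = -69.0°.

V_total = 59.61∠-69.0° V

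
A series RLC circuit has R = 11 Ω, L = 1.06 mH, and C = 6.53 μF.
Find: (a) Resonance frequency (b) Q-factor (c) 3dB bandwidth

Step 1 — Resonance: ω₀ = 1/√(LC) = 1/√(0.00106·6.53e-06) = 1.202e+04 rad/s.
Step 2 — f₀ = ω₀/(2π) = 1913 Hz.
Step 3 — Series Q: Q = ω₀L/R = 1.202e+04·0.00106/11 = 1.158.
Step 4 — Bandwidth: Δω = ω₀/Q = 1.038e+04 rad/s; BW = Δω/(2π) = 1652 Hz.

(a) f₀ = 1913 Hz  (b) Q = 1.158  (c) BW = 1652 Hz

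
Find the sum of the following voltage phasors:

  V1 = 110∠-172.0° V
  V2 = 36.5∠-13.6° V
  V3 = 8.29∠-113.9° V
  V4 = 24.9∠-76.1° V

Step 1 — Convert each phasor to rectangular form:
  V1 = 110·(cos(-172.0°) + j·sin(-172.0°)) = -108.9 - j15.31 V
  V2 = 36.5·(cos(-13.6°) + j·sin(-13.6°)) = 35.48 - j8.583 V
  V3 = 8.29·(cos(-113.9°) + j·sin(-113.9°)) = -3.359 - j7.579 V
  V4 = 24.9·(cos(-76.1°) + j·sin(-76.1°)) = 5.982 - j24.17 V
Step 2 — Sum components: V_total = -70.83 - j55.64 V.
Step 3 — Convert to polar: |V_total| = 90.07 V, ∠V_total = -141.8°.

V_total = 90.07∠-141.8° V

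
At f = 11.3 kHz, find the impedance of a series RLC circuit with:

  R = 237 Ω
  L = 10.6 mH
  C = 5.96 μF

Step 1 — Angular frequency: ω = 2π·f = 2π·1.13e+04 = 7.1e+04 rad/s.
Step 2 — Component impedances:
  R: Z = R = 237 Ω
  L: Z = jωL = j·7.1e+04·0.0106 = 0 + j752.6 Ω
  C: Z = 1/(jωC) = -j/(ω·C) = 0 - j2.363 Ω
Step 3 — Series combination: Z_total = R + L + C = 237 + j750.2 Ω = 786.8∠72.5° Ω.

Z = 237 + j750.2 Ω = 786.8∠72.5° Ω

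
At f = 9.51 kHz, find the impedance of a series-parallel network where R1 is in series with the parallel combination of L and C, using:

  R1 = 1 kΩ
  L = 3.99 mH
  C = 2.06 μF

Step 1 — Angular frequency: ω = 2π·f = 2π·9510 = 5.975e+04 rad/s.
Step 2 — Component impedances:
  R1: Z = R = 1000 Ω
  L: Z = jωL = j·5.975e+04·0.00399 = 0 + j238.4 Ω
  C: Z = 1/(jωC) = -j/(ω·C) = 0 - j8.124 Ω
Step 3 — Parallel branch: L || C = 1/(1/L + 1/C) = 0 - j8.411 Ω.
Step 4 — Series with R1: Z_total = R1 + (L || C) = 1000 - j8.411 Ω = 1000∠-0.5° Ω.

Z = 1000 - j8.411 Ω = 1000∠-0.5° Ω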